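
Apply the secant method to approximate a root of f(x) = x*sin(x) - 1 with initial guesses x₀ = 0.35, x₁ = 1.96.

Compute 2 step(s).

f(x) = x*sin(x) - 1
x₀ = 0.35, x₁ = 1.96

Secant formula: x_{n+1} = x_n - f(x_n)(x_n - x_{n-1})/(f(x_n) - f(x_{n-1}))

Iteration 1:
  f(0.350000) = -0.879986
  f(1.960000) = 0.813415
  x_2 = 1.960000 - 0.813415×(1.960000 - 0.350000)/(0.813415 - (-0.879986))
       = 1.186646
Iteration 2:
  f(1.960000) = 0.813415
  f(1.186646) = 0.100160
  x_3 = 1.186646 - 0.100160×(1.186646 - 1.960000)/(0.100160 - 0.813415)
       = 1.078046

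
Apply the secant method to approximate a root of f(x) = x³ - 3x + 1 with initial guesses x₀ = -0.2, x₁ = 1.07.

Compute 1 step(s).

f(x) = x³ - 3x + 1
x₀ = -0.2, x₁ = 1.07

Secant formula: x_{n+1} = x_n - f(x_n)(x_n - x_{n-1})/(f(x_n) - f(x_{n-1}))

Iteration 1:
  f(-0.200000) = 1.592000
  f(1.070000) = -0.984957
  x_2 = 1.070000 - (-0.984957)×(1.070000 - (-0.200000))/(-0.984957 - 1.592000)
       = 0.584584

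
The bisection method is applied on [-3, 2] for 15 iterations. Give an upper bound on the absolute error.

Bisection error bound: |error| ≤ (b-a)/2^n
|error| ≤ (2 - (-3))/2^15 = 5/2^15
|error| ≤ 0.0001525879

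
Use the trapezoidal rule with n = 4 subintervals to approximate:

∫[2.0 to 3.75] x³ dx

f(x) = x³
a = 2.0, b = 3.75, n = 4
h = (b - a)/n = 0.437500

Trapezoidal rule: (h/2)[f(x₀) + 2f(x₁) + 2f(x₂) + ... + f(xₙ)]

x_0 = 2.0000, f(x_0) = 8.000000, coefficient = 1
x_1 = 2.4375, f(x_1) = 14.482178, coefficient = 2
x_2 = 2.8750, f(x_2) = 23.763672, coefficient = 2
x_3 = 3.3125, f(x_3) = 36.346924, coefficient = 2
x_4 = 3.7500, f(x_4) = 52.734375, coefficient = 1

I ≈ (0.437500/2) × 209.919922 = 45.919983
Exact value: 45.438477
Error: 0.481506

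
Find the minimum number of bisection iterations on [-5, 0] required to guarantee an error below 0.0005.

We need (b-a)/2^n ≤ 0.0005
(0 - (-5))/2^n ≤ 0.0005
5/2^n ≤ 0.0005
2^n ≥ 10000
n ≥ log₂(10000) = 13.29
n ≥ 14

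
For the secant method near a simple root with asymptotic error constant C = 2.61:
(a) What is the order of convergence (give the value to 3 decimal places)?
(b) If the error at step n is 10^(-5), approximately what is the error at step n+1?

(a) Secant method has superlinear convergence with order φ = (1+√5)/2 ≈ 1.618.
    This means |e_{n+1}| ≈ C|e_n|^1.618.

(b) With |e_n| = 10^(-5) and C = 2.61:
    |e_{n+1}| ≈ 2.61 × (10^(-5))^1.618 = 2.61 × 10^(-8.09)

(a) ≈ 1.618 (golden ratio); (b) |e_{n+1}| ≈ 2.121e-08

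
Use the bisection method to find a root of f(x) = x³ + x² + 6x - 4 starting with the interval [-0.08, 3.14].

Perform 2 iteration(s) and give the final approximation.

f(x) = x³ + x² + 6x - 4
Initial interval: [-0.08, 3.14]

Iteration 1:
  c_1 = (-0.080000 + 3.140000)/2 = 1.530000
  f(c_1) = f(1.530000) = 11.102477
  f(a) × f(c) < 0, new interval: [-0.080000, 1.530000]
Iteration 2:
  c_2 = (-0.080000 + 1.530000)/2 = 0.725000
  f(c_2) = f(0.725000) = 1.256703
  f(a) × f(c) < 0, new interval: [-0.080000, 0.725000]

After 2 iteration(s), the approximation is c_2 = 0.725000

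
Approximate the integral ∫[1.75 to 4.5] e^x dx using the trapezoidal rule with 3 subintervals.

f(x) = e^x
a = 1.75, b = 4.5, n = 3
h = (b - a)/n = 0.916667

Trapezoidal rule: (h/2)[f(x₀) + 2f(x₁) + 2f(x₂) + ... + f(xₙ)]

x_0 = 1.7500, f(x_0) = 5.754603, coefficient = 1
x_1 = 2.6667, f(x_1) = 14.391916, coefficient = 2
x_2 = 3.5833, f(x_2) = 35.993319, coefficient = 2
x_3 = 4.5000, f(x_3) = 90.017131, coefficient = 1

I ≈ (0.916667/2) × 196.542204 = 90.081843
Exact value: 84.262529
Error: 5.819315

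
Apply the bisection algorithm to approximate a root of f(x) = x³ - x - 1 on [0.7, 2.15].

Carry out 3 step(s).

f(x) = x³ - x - 1
Initial interval: [0.7, 2.15]

Iteration 1:
  c_1 = (0.700000 + 2.150000)/2 = 1.425000
  f(c_1) = f(1.425000) = 0.468641
  f(a) × f(c) < 0, new interval: [0.700000, 1.425000]
Iteration 2:
  c_2 = (0.700000 + 1.425000)/2 = 1.062500
  f(c_2) = f(1.062500) = -0.863037
  f(a) × f(c) ≥ 0, new interval: [1.062500, 1.425000]
Iteration 3:
  c_3 = (1.062500 + 1.425000)/2 = 1.243750
  f(c_3) = f(1.243750) = -0.319776
  f(a) × f(c) ≥ 0, new interval: [1.243750, 1.425000]

After 3 iteration(s), the approximation is c_3 = 1.243750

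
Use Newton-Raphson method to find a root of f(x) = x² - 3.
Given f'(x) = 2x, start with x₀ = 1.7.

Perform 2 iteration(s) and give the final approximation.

f(x) = x² - 3
f'(x) = 2x
x₀ = 1.7

Newton-Raphson formula: x_{n+1} = x_n - f(x_n)/f'(x_n)

Iteration 1:
  f(1.700000) = -0.110000
  f'(1.700000) = 3.400000
  x_1 = 1.700000 - (-0.110000)/3.400000 = 1.732353
Iteration 2:
  f(1.732353) = 0.001047
  f'(1.732353) = 3.464706
  x_2 = 1.732353 - 0.001047/3.464706 = 1.732051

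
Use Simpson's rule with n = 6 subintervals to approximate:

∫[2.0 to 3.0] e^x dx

f(x) = e^x
a = 2.0, b = 3.0, n = 6
h = (b - a)/n = 0.166667

Simpson's rule: (h/3)[f(x₀) + 4f(x₁) + 2f(x₂) + ... + f(xₙ)]

x_0 = 2.0000, f(x_0) = 7.389056, coefficient = 1
x_1 = 2.1667, f(x_1) = 8.729138, coefficient = 4
x_2 = 2.3333, f(x_2) = 10.312259, coefficient = 2
x_3 = 2.5000, f(x_3) = 12.182494, coefficient = 4
x_4 = 2.6667, f(x_4) = 14.391916, coefficient = 2
x_5 = 2.8333, f(x_5) = 17.002040, coefficient = 4
x_6 = 3.0000, f(x_6) = 20.085537, coefficient = 1

I ≈ (0.166667/3) × 228.537631 = 12.696535
Exact value: 12.696481
Error: 0.000054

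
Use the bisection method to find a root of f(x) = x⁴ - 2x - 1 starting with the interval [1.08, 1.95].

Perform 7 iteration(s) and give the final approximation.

f(x) = x⁴ - 2x - 1
Initial interval: [1.08, 1.95]

Iteration 1:
  c_1 = (1.080000 + 1.950000)/2 = 1.515000
  f(c_1) = f(1.515000) = 1.238058
  f(a) × f(c) < 0, new interval: [1.080000, 1.515000]
Iteration 2:
  c_2 = (1.080000 + 1.515000)/2 = 1.297500
  f(c_2) = f(1.297500) = -0.760807
  f(a) × f(c) ≥ 0, new interval: [1.297500, 1.515000]
Iteration 3:
  c_3 = (1.297500 + 1.515000)/2 = 1.406250
  f(c_3) = f(1.406250) = 0.098161
  f(a) × f(c) < 0, new interval: [1.297500, 1.406250]
Iteration 4:
  c_4 = (1.297500 + 1.406250)/2 = 1.351875
  f(c_4) = f(1.351875) = -0.363752
  f(a) × f(c) ≥ 0, new interval: [1.351875, 1.406250]
Iteration 5:
  c_5 = (1.351875 + 1.406250)/2 = 1.379063
  f(c_5) = f(1.379063) = -0.141231
  f(a) × f(c) ≥ 0, new interval: [1.379063, 1.406250]
Iteration 6:
  c_6 = (1.379063 + 1.406250)/2 = 1.392656
  f(c_6) = f(1.392656) = -0.023685
  f(a) × f(c) ≥ 0, new interval: [1.392656, 1.406250]
Iteration 7:
  c_7 = (1.392656 + 1.406250)/2 = 1.399453
  f(c_7) = f(1.399453) = 0.036695
  f(a) × f(c) < 0, new interval: [1.392656, 1.399453]

After 7 iteration(s), the approximation is c_7 = 1.399453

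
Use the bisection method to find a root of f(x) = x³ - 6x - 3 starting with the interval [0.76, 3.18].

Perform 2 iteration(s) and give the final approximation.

f(x) = x³ - 6x - 3
Initial interval: [0.76, 3.18]

Iteration 1:
  c_1 = (0.760000 + 3.180000)/2 = 1.970000
  f(c_1) = f(1.970000) = -7.174627
  f(a) × f(c) ≥ 0, new interval: [1.970000, 3.180000]
Iteration 2:
  c_2 = (1.970000 + 3.180000)/2 = 2.575000
  f(c_2) = f(2.575000) = -1.376141
  f(a) × f(c) ≥ 0, new interval: [2.575000, 3.180000]

After 2 iteration(s), the approximation is c_2 = 2.575000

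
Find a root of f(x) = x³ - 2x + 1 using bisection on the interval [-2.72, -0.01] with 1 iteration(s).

f(x) = x³ - 2x + 1
Initial interval: [-2.72, -0.01]

Iteration 1:
  c_1 = (-2.720000 + (-0.010000))/2 = -1.365000
  f(c_1) = f(-1.365000) = 1.186698
  f(a) × f(c) < 0, new interval: [-2.720000, -1.365000]

After 1 iteration(s), the approximation is c_1 = -1.365000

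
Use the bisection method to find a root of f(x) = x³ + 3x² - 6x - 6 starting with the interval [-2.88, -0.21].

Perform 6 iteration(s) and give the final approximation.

f(x) = x³ + 3x² - 6x - 6
Initial interval: [-2.88, -0.21]

Iteration 1:
  c_1 = (-2.880000 + (-0.210000))/2 = -1.545000
  f(c_1) = f(-1.545000) = 6.743121
  f(a) × f(c) ≥ 0, new interval: [-1.545000, -0.210000]
Iteration 2:
  c_2 = (-1.545000 + (-0.210000))/2 = -0.877500
  f(c_2) = f(-0.877500) = 0.899338
  f(a) × f(c) ≥ 0, new interval: [-0.877500, -0.210000]
Iteration 3:
  c_3 = (-0.877500 + (-0.210000))/2 = -0.543750
  f(c_3) = f(-0.543750) = -2.011275
  f(a) × f(c) < 0, new interval: [-0.877500, -0.543750]
Iteration 4:
  c_4 = (-0.877500 + (-0.543750))/2 = -0.710625
  f(c_4) = f(-0.710625) = -0.580143
  f(a) × f(c) < 0, new interval: [-0.877500, -0.710625]
Iteration 5:
  c_5 = (-0.877500 + (-0.710625))/2 = -0.794062
  f(c_5) = f(-0.794062) = 0.155296
  f(a) × f(c) ≥ 0, new interval: [-0.794062, -0.710625]
Iteration 6:
  c_6 = (-0.794062 + (-0.710625))/2 = -0.752344
  f(c_6) = f(-0.752344) = -0.213717
  f(a) × f(c) < 0, new interval: [-0.794062, -0.752344]

After 6 iteration(s), the approximation is c_6 = -0.752344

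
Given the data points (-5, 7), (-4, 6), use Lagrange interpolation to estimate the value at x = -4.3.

Lagrange interpolation formula:
P(x) = Σ yᵢ × Lᵢ(x)
where Lᵢ(x) = Π_{j≠i} (x - xⱼ)/(xᵢ - xⱼ)

L_0(-4.3) = (-4.3 - (-4))/(-5 - (-4)) = 0.300000
L_1(-4.3) = (-4.3 - (-5))/(-4 - (-5)) = 0.700000

P(-4.3) = 7×L_0(-4.3) + 6×L_1(-4.3)
P(-4.3) = 6.300000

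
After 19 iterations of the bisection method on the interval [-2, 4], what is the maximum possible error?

Bisection error bound: |error| ≤ (b-a)/2^n
|error| ≤ (4 - (-2))/2^19 = 6/2^19
|error| ≤ 0.0000114441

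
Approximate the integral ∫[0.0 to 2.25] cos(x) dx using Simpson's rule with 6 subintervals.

f(x) = cos(x)
a = 0.0, b = 2.25, n = 6
h = (b - a)/n = 0.375000

Simpson's rule: (h/3)[f(x₀) + 4f(x₁) + 2f(x₂) + ... + f(xₙ)]

x_0 = 0.0000, f(x_0) = 1.000000, coefficient = 1
x_1 = 0.3750, f(x_1) = 0.930508, coefficient = 4
x_2 = 0.7500, f(x_2) = 0.731689, coefficient = 2
x_3 = 1.1250, f(x_3) = 0.431177, coefficient = 4
x_4 = 1.5000, f(x_4) = 0.070737, coefficient = 2
x_5 = 1.8750, f(x_5) = -0.299534, coefficient = 4
x_6 = 2.2500, f(x_6) = -0.628174, coefficient = 1

I ≈ (0.375000/3) × 6.225281 = 0.778160
Exact value: 0.778073
Error: 0.000087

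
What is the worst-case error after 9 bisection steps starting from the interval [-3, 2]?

Bisection error bound: |error| ≤ (b-a)/2^n
|error| ≤ (2 - (-3))/2^9 = 5/2^9
|error| ≤ 0.0097656250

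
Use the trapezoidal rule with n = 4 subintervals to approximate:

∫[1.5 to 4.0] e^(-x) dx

f(x) = e^(-x)
a = 1.5, b = 4.0, n = 4
h = (b - a)/n = 0.625000

Trapezoidal rule: (h/2)[f(x₀) + 2f(x₁) + 2f(x₂) + ... + f(xₙ)]

x_0 = 1.5000, f(x_0) = 0.223130, coefficient = 1
x_1 = 2.1250, f(x_1) = 0.119433, coefficient = 2
x_2 = 2.7500, f(x_2) = 0.063928, coefficient = 2
x_3 = 3.3750, f(x_3) = 0.034218, coefficient = 2
x_4 = 4.0000, f(x_4) = 0.018316, coefficient = 1

I ≈ (0.625000/2) × 0.676604 = 0.211439
Exact value: 0.204815
Error: 0.006624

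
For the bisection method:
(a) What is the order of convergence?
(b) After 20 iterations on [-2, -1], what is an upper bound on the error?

(a) Bisection has linear (order 1) convergence; the error is halved each step.

(b) Error bound = (b-a)/2^n = (-1 - (-2))/2^{20}
    = 1/2^{20}

(a) 1 (linear); (b) error ≤ 9.54e-07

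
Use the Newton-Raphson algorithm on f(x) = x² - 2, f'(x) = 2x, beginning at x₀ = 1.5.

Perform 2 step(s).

f(x) = x² - 2
f'(x) = 2x
x₀ = 1.5

Newton-Raphson formula: x_{n+1} = x_n - f(x_n)/f'(x_n)

Iteration 1:
  f(1.500000) = 0.250000
  f'(1.500000) = 3.000000
  x_1 = 1.500000 - 0.250000/3.000000 = 1.416667
Iteration 2:
  f(1.416667) = 0.006944
  f'(1.416667) = 2.833333
  x_2 = 1.416667 - 0.006944/2.833333 = 1.414216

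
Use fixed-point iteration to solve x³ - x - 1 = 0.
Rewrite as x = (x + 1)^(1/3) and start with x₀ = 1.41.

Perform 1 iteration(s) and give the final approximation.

Equation: x³ - x - 1 = 0
Fixed-point form: x = (x + 1)^(1/3)
x₀ = 1.41

x_1 = g(1.410000) = 1.340723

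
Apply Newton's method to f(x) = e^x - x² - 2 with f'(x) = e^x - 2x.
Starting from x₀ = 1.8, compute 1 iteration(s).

f(x) = e^x - x² - 2
f'(x) = e^x - 2x
x₀ = 1.8

Newton-Raphson formula: x_{n+1} = x_n - f(x_n)/f'(x_n)

Iteration 1:
  f(1.800000) = 0.809647
  f'(1.800000) = 2.449647
  x_1 = 1.800000 - 0.809647/2.449647 = 1.469484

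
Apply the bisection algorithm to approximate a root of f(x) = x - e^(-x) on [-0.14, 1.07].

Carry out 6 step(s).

f(x) = x - e^(-x)
Initial interval: [-0.14, 1.07]

Iteration 1:
  c_1 = (-0.140000 + 1.070000)/2 = 0.465000
  f(c_1) = f(0.465000) = -0.163135
  f(a) × f(c) ≥ 0, new interval: [0.465000, 1.070000]
Iteration 2:
  c_2 = (0.465000 + 1.070000)/2 = 0.767500
  f(c_2) = f(0.767500) = 0.303328
  f(a) × f(c) < 0, new interval: [0.465000, 0.767500]
Iteration 3:
  c_3 = (0.465000 + 0.767500)/2 = 0.616250
  f(c_3) = f(0.616250) = 0.076284
  f(a) × f(c) < 0, new interval: [0.465000, 0.616250]
Iteration 4:
  c_4 = (0.465000 + 0.616250)/2 = 0.540625
  f(c_4) = f(0.540625) = -0.041759
  f(a) × f(c) ≥ 0, new interval: [0.540625, 0.616250]
Iteration 5:
  c_5 = (0.540625 + 0.616250)/2 = 0.578438
  f(c_5) = f(0.578438) = 0.017664
  f(a) × f(c) < 0, new interval: [0.540625, 0.578438]
Iteration 6:
  c_6 = (0.540625 + 0.578438)/2 = 0.559531
  f(c_6) = f(0.559531) = -0.011946
  f(a) × f(c) ≥ 0, new interval: [0.559531, 0.578438]

After 6 iteration(s), the approximation is c_6 = 0.559531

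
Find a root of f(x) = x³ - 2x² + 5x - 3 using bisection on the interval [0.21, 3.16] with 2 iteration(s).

f(x) = x³ - 2x² + 5x - 3
Initial interval: [0.21, 3.16]

Iteration 1:
  c_1 = (0.210000 + 3.160000)/2 = 1.685000
  f(c_1) = f(1.685000) = 4.530644
  f(a) × f(c) < 0, new interval: [0.210000, 1.685000]
Iteration 2:
  c_2 = (0.210000 + 1.685000)/2 = 0.947500
  f(c_2) = f(0.947500) = 0.792612
  f(a) × f(c) < 0, new interval: [0.210000, 0.947500]

After 2 iteration(s), the approximation is c_2 = 0.947500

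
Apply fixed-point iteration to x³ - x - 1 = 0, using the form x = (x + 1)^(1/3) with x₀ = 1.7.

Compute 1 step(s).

Equation: x³ - x - 1 = 0
Fixed-point form: x = (x + 1)^(1/3)
x₀ = 1.7

x_1 = g(1.700000) = 1.392477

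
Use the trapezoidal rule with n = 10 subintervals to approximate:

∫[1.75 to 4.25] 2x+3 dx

f(x) = 2x+3
a = 1.75, b = 4.25, n = 10
h = (b - a)/n = 0.250000

Trapezoidal rule: (h/2)[f(x₀) + 2f(x₁) + 2f(x₂) + ... + f(xₙ)]

x_0 = 1.7500, f(x_0) = 6.500000, coefficient = 1
x_1 = 2.0000, f(x_1) = 7.000000, coefficient = 2
x_2 = 2.2500, f(x_2) = 7.500000, coefficient = 2
x_3 = 2.5000, f(x_3) = 8.000000, coefficient = 2
x_4 = 2.7500, f(x_4) = 8.500000, coefficient = 2
x_5 = 3.0000, f(x_5) = 9.000000, coefficient = 2
x_6 = 3.2500, f(x_6) = 9.500000, coefficient = 2
x_7 = 3.5000, f(x_7) = 10.000000, coefficient = 2
x_8 = 3.7500, f(x_8) = 10.500000, coefficient = 2
x_9 = 4.0000, f(x_9) = 11.000000, coefficient = 2
x_10 = 4.2500, f(x_10) = 11.500000, coefficient = 1

I ≈ (0.250000/2) × 180.000000 = 22.500000
Exact value: 22.500000
Error: 0.000000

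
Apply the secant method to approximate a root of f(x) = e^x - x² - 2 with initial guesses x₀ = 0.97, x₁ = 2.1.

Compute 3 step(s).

f(x) = e^x - x² - 2
x₀ = 0.97, x₁ = 2.1

Secant formula: x_{n+1} = x_n - f(x_n)(x_n - x_{n-1})/(f(x_n) - f(x_{n-1}))

Iteration 1:
  f(0.970000) = -0.302956
  f(2.100000) = 1.756170
  x_2 = 2.100000 - 1.756170×(2.100000 - 0.970000)/(1.756170 - (-0.302956))
       = 1.136255
Iteration 2:
  f(2.100000) = 1.756170
  f(1.136255) = -0.175995
  x_3 = 1.136255 - (-0.175995)×(1.136255 - 2.100000)/(-0.175995 - 1.756170)
       = 1.224040
Iteration 3:
  f(1.136255) = -0.175995
  f(1.224040) = -0.097375
  x_4 = 1.224040 - (-0.097375)×(1.224040 - 1.136255)/(-0.097375 - (-0.175995))
       = 1.332765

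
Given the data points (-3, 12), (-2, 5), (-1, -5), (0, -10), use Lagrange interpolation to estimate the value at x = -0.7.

Lagrange interpolation formula:
P(x) = Σ yᵢ × Lᵢ(x)
where Lᵢ(x) = Π_{j≠i} (x - xⱼ)/(xᵢ - xⱼ)

L_0(-0.7) = (-0.7 - (-2))/(-3 - (-2)) × (-0.7 - (-1))/(-3 - (-1)) × (-0.7 - 0)/(-3 - 0) = 0.045500
L_1(-0.7) = (-0.7 - (-3))/(-2 - (-3)) × (-0.7 - (-1))/(-2 - (-1)) × (-0.7 - 0)/(-2 - 0) = -0.241500
L_2(-0.7) = (-0.7 - (-3))/(-1 - (-3)) × (-0.7 - (-2))/(-1 - (-2)) × (-0.7 - 0)/(-1 - 0) = 1.046500
L_3(-0.7) = (-0.7 - (-3))/(0 - (-3)) × (-0.7 - (-2))/(0 - (-2)) × (-0.7 - (-1))/(0 - (-1)) = 0.149500

P(-0.7) = 12×L_0(-0.7) + 5×L_1(-0.7) + (-5)×L_2(-0.7) + (-10)×L_3(-0.7)
P(-0.7) = -7.389000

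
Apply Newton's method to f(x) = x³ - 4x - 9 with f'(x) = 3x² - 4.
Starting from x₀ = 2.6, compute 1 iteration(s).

f(x) = x³ - 4x - 9
f'(x) = 3x² - 4
x₀ = 2.6

Newton-Raphson formula: x_{n+1} = x_n - f(x_n)/f'(x_n)

Iteration 1:
  f(2.600000) = -1.824000
  f'(2.600000) = 16.280000
  x_1 = 2.600000 - (-1.824000)/16.280000 = 2.712039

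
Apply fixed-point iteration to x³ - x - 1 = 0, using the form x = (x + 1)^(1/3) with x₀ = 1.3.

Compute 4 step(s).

Equation: x³ - x - 1 = 0
Fixed-point form: x = (x + 1)^(1/3)
x₀ = 1.3

x_1 = g(1.300000) = 1.320006
x_2 = g(1.320006) = 1.323822
x_3 = g(1.323822) = 1.324548
x_4 = g(1.324548) = 1.324686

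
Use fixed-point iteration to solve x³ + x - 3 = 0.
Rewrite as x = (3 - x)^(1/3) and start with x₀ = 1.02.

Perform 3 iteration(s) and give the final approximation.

Equation: x³ + x - 3 = 0
Fixed-point form: x = (3 - x)^(1/3)
x₀ = 1.02

x_1 = g(1.020000) = 1.255707
x_2 = g(1.255707) = 1.203760
x_3 = g(1.203760) = 1.215593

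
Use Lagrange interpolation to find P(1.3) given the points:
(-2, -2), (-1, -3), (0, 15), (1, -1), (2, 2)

Lagrange interpolation formula:
P(x) = Σ yᵢ × Lᵢ(x)
where Lᵢ(x) = Π_{j≠i} (x - xⱼ)/(xᵢ - xⱼ)

L_0(1.3) = (1.3 - (-1))/(-2 - (-1)) × (1.3 - 0)/(-2 - 0) × (1.3 - 1)/(-2 - 1) × (1.3 - 2)/(-2 - 2) = -0.026163
L_1(1.3) = (1.3 - (-2))/(-1 - (-2)) × (1.3 - 0)/(-1 - 0) × (1.3 - 1)/(-1 - 1) × (1.3 - 2)/(-1 - 2) = 0.150150
L_2(1.3) = (1.3 - (-2))/(0 - (-2)) × (1.3 - (-1))/(0 - (-1)) × (1.3 - 1)/(0 - 1) × (1.3 - 2)/(0 - 2) = -0.398475
L_3(1.3) = (1.3 - (-2))/(1 - (-2)) × (1.3 - (-1))/(1 - (-1)) × (1.3 - 0)/(1 - 0) × (1.3 - 2)/(1 - 2) = 1.151150
L_4(1.3) = (1.3 - (-2))/(2 - (-2)) × (1.3 - (-1))/(2 - (-1)) × (1.3 - 0)/(2 - 0) × (1.3 - 1)/(2 - 1) = 0.123338

P(1.3) = (-2)×L_0(1.3) + (-3)×L_1(1.3) + 15×L_2(1.3) + (-1)×L_3(1.3) + 2×L_4(1.3)
P(1.3) = -7.279725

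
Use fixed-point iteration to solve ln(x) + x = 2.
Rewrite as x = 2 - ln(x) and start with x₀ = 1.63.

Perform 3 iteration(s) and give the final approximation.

Equation: ln(x) + x = 2
Fixed-point form: x = 2 - ln(x)
x₀ = 1.63

x_1 = g(1.630000) = 1.511420
x_2 = g(1.511420) = 1.586950
x_3 = g(1.586950) = 1.538186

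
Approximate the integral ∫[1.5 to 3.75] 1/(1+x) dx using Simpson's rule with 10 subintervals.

f(x) = 1/(1+x)
a = 1.5, b = 3.75, n = 10
h = (b - a)/n = 0.225000

Simpson's rule: (h/3)[f(x₀) + 4f(x₁) + 2f(x₂) + ... + f(xₙ)]

x_0 = 1.5000, f(x_0) = 0.400000, coefficient = 1
x_1 = 1.7250, f(x_1) = 0.366972, coefficient = 4
x_2 = 1.9500, f(x_2) = 0.338983, coefficient = 2
x_3 = 2.1750, f(x_3) = 0.314961, coefficient = 4
x_4 = 2.4000, f(x_4) = 0.294118, coefficient = 2
x_5 = 2.6250, f(x_5) = 0.275862, coefficient = 4
x_6 = 2.8500, f(x_6) = 0.259740, coefficient = 2
x_7 = 3.0750, f(x_7) = 0.245399, coefficient = 4
x_8 = 3.3000, f(x_8) = 0.232558, coefficient = 2
x_9 = 3.5250, f(x_9) = 0.220994, coefficient = 4
x_10 = 3.7500, f(x_10) = 0.210526, coefficient = 1

I ≈ (0.225000/3) × 8.558078 = 0.641856
Exact value: 0.641854
Error: 0.000002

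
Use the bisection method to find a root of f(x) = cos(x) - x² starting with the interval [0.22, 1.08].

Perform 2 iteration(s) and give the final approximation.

f(x) = cos(x) - x²
Initial interval: [0.22, 1.08]

Iteration 1:
  c_1 = (0.220000 + 1.080000)/2 = 0.650000
  f(c_1) = f(0.650000) = 0.373584
  f(a) × f(c) ≥ 0, new interval: [0.650000, 1.080000]
Iteration 2:
  c_2 = (0.650000 + 1.080000)/2 = 0.865000
  f(c_2) = f(0.865000) = -0.099585
  f(a) × f(c) < 0, new interval: [0.650000, 0.865000]

After 2 iteration(s), the approximation is c_2 = 0.865000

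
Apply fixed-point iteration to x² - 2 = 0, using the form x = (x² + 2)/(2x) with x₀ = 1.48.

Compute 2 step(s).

Equation: x² - 2 = 0
Fixed-point form: x = (x² + 2)/(2x)
x₀ = 1.48

x_1 = g(1.480000) = 1.415676
x_2 = g(1.415676) = 1.414214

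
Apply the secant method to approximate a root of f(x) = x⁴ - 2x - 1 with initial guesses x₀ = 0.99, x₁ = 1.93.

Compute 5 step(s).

f(x) = x⁴ - 2x - 1
x₀ = 0.99, x₁ = 1.93

Secant formula: x_{n+1} = x_n - f(x_n)(x_n - x_{n-1})/(f(x_n) - f(x_{n-1}))

Iteration 1:
  f(0.990000) = -2.019404
  f(1.930000) = 9.014880
  x_2 = 1.930000 - 9.014880×(1.930000 - 0.990000)/(9.014880 - (-2.019404))
       = 1.162031
Iteration 2:
  f(1.930000) = 9.014880
  f(1.162031) = -1.500708
  x_3 = 1.162031 - (-1.500708)×(1.162031 - 1.930000)/(-1.500708 - 9.014880)
       = 1.271630
Iteration 3:
  f(1.162031) = -1.500708
  f(1.271630) = -0.928432
  x_4 = 1.271630 - (-0.928432)×(1.271630 - 1.162031)/(-0.928432 - (-1.500708))
       = 1.449438
Iteration 4:
  f(1.271630) = -0.928432
  f(1.449438) = 0.514780
  x_5 = 1.449438 - 0.514780×(1.449438 - 1.271630)/(0.514780 - (-0.928432))
       = 1.386016
Iteration 5:
  f(1.449438) = 0.514780
  f(1.386016) = -0.081640
  x_6 = 1.386016 - (-0.081640)×(1.386016 - 1.449438)/(-0.081640 - 0.514780)
       = 1.394697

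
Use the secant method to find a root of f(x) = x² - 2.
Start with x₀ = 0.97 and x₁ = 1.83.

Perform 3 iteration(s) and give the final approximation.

f(x) = x² - 2
x₀ = 0.97, x₁ = 1.83

Secant formula: x_{n+1} = x_n - f(x_n)(x_n - x_{n-1})/(f(x_n) - f(x_{n-1}))

Iteration 1:
  f(0.970000) = -1.059100
  f(1.830000) = 1.348900
  x_2 = 1.830000 - 1.348900×(1.830000 - 0.970000)/(1.348900 - (-1.059100))
       = 1.348250
Iteration 2:
  f(1.830000) = 1.348900
  f(1.348250) = -0.182222
  x_3 = 1.348250 - (-0.182222)×(1.348250 - 1.830000)/(-0.182222 - 1.348900)
       = 1.405584
Iteration 3:
  f(1.348250) = -0.182222
  f(1.405584) = -0.024333
  x_4 = 1.405584 - (-0.024333)×(1.405584 - 1.348250)/(-0.024333 - (-0.182222))
       = 1.414420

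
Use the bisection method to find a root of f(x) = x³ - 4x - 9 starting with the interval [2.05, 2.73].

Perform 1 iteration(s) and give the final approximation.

f(x) = x³ - 4x - 9
Initial interval: [2.05, 2.73]

Iteration 1:
  c_1 = (2.050000 + 2.730000)/2 = 2.390000
  f(c_1) = f(2.390000) = -4.908081
  f(a) × f(c) ≥ 0, new interval: [2.390000, 2.730000]

After 1 iteration(s), the approximation is c_1 = 2.390000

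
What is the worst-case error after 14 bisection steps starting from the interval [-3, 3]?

Bisection error bound: |error| ≤ (b-a)/2^n
|error| ≤ (3 - (-3))/2^14 = 6/2^14
|error| ≤ 0.0003662109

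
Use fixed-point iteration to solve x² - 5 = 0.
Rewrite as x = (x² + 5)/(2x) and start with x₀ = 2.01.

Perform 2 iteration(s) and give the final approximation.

Equation: x² - 5 = 0
Fixed-point form: x = (x² + 5)/(2x)
x₀ = 2.01

x_1 = g(2.010000) = 2.248781
x_2 = g(2.248781) = 2.236104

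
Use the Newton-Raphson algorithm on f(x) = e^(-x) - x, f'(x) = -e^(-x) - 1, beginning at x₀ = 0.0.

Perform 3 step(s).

f(x) = e^(-x) - x
f'(x) = -e^(-x) - 1
x₀ = 0.0

Newton-Raphson formula: x_{n+1} = x_n - f(x_n)/f'(x_n)

Iteration 1:
  f(0.000000) = 1.000000
  f'(0.000000) = -2.000000
  x_1 = 0.000000 - 1.000000/(-2.000000) = 0.500000
Iteration 2:
  f(0.500000) = 0.106531
  f'(0.500000) = -1.606531
  x_2 = 0.500000 - 0.106531/(-1.606531) = 0.566311
Iteration 3:
  f(0.566311) = 0.001305
  f'(0.566311) = -1.567616
  x_3 = 0.566311 - 0.001305/(-1.567616) = 0.567143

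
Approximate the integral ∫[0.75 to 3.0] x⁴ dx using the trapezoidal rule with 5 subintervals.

f(x) = x⁴
a = 0.75, b = 3.0, n = 5
h = (b - a)/n = 0.450000

Trapezoidal rule: (h/2)[f(x₀) + 2f(x₁) + 2f(x₂) + ... + f(xₙ)]

x_0 = 0.7500, f(x_0) = 0.316406, coefficient = 1
x_1 = 1.2000, f(x_1) = 2.073600, coefficient = 2
x_2 = 1.6500, f(x_2) = 7.412006, coefficient = 2
x_3 = 2.1000, f(x_3) = 19.448100, coefficient = 2
x_4 = 2.5500, f(x_4) = 42.282506, coefficient = 2
x_5 = 3.0000, f(x_5) = 81.000000, coefficient = 1

I ≈ (0.450000/2) × 223.748831 = 50.343487
Exact value: 48.552539
Error: 1.790948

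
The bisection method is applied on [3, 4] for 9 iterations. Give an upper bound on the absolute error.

Bisection error bound: |error| ≤ (b-a)/2^n
|error| ≤ (4 - 3)/2^9 = 1/2^9
|error| ≤ 0.0019531250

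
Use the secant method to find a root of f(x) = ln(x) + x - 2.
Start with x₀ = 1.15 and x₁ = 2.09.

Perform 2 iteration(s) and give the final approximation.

f(x) = ln(x) + x - 2
x₀ = 1.15, x₁ = 2.09

Secant formula: x_{n+1} = x_n - f(x_n)(x_n - x_{n-1})/(f(x_n) - f(x_{n-1}))

Iteration 1:
  f(1.150000) = -0.710238
  f(2.090000) = 0.827164
  x_2 = 2.090000 - 0.827164×(2.090000 - 1.150000)/(0.827164 - (-0.710238))
       = 1.584254
Iteration 2:
  f(2.090000) = 0.827164
  f(1.584254) = 0.044368
  x_3 = 1.584254 - 0.044368×(1.584254 - 2.090000)/(0.044368 - 0.827164)
       = 1.555589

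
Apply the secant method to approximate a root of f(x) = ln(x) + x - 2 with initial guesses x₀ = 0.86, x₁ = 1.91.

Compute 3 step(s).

f(x) = ln(x) + x - 2
x₀ = 0.86, x₁ = 1.91

Secant formula: x_{n+1} = x_n - f(x_n)(x_n - x_{n-1})/(f(x_n) - f(x_{n-1}))

Iteration 1:
  f(0.860000) = -1.290823
  f(1.910000) = 0.557103
  x_2 = 1.910000 - 0.557103×(1.910000 - 0.860000)/(0.557103 - (-1.290823))
       = 1.593451
Iteration 2:
  f(1.910000) = 0.557103
  f(1.593451) = 0.059354
  x_3 = 1.593451 - 0.059354×(1.593451 - 1.910000)/(0.059354 - 0.557103)
       = 1.555705
Iteration 3:
  f(1.593451) = 0.059354
  f(1.555705) = -0.002367
  x_4 = 1.555705 - (-0.002367)×(1.555705 - 1.593451)/(-0.002367 - 0.059354)
       = 1.557152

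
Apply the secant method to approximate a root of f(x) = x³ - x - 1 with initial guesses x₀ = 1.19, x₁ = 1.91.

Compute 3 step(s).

f(x) = x³ - x - 1
x₀ = 1.19, x₁ = 1.91

Secant formula: x_{n+1} = x_n - f(x_n)(x_n - x_{n-1})/(f(x_n) - f(x_{n-1}))

Iteration 1:
  f(1.190000) = -0.504841
  f(1.910000) = 4.057871
  x_2 = 1.910000 - 4.057871×(1.910000 - 1.190000)/(4.057871 - (-0.504841))
       = 1.269664
Iteration 2:
  f(1.910000) = 4.057871
  f(1.269664) = -0.222905
  x_3 = 1.269664 - (-0.222905)×(1.269664 - 1.910000)/(-0.222905 - 4.057871)
       = 1.303007
Iteration 3:
  f(1.269664) = -0.222905
  f(1.303007) = -0.090725
  x_4 = 1.303007 - (-0.090725)×(1.303007 - 1.269664)/(-0.090725 - (-0.222905))
       = 1.325893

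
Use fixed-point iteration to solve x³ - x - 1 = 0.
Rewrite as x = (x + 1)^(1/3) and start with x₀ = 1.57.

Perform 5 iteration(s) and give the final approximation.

Equation: x³ - x - 1 = 0
Fixed-point form: x = (x + 1)^(1/3)
x₀ = 1.57

x_1 = g(1.570000) = 1.369760
x_2 = g(1.369760) = 1.333219
x_3 = g(1.333219) = 1.326331
x_4 = g(1.326331) = 1.325024
x_5 = g(1.325024) = 1.324776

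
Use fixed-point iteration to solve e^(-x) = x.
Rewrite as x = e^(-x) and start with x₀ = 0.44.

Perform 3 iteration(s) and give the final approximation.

Equation: e^(-x) = x
Fixed-point form: x = e^(-x)
x₀ = 0.44

x_1 = g(0.440000) = 0.644036
x_2 = g(0.644036) = 0.525168
x_3 = g(0.525168) = 0.591456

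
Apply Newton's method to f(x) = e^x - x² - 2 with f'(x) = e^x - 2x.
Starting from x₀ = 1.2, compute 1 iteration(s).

f(x) = e^x - x² - 2
f'(x) = e^x - 2x
x₀ = 1.2

Newton-Raphson formula: x_{n+1} = x_n - f(x_n)/f'(x_n)

Iteration 1:
  f(1.200000) = -0.119883
  f'(1.200000) = 0.920117
  x_1 = 1.200000 - (-0.119883)/0.920117 = 1.330291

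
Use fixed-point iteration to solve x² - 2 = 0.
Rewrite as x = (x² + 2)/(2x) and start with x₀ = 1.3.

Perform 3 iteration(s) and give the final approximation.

Equation: x² - 2 = 0
Fixed-point form: x = (x² + 2)/(2x)
x₀ = 1.3

x_1 = g(1.300000) = 1.419231
x_2 = g(1.419231) = 1.414222
x_3 = g(1.414222) = 1.414214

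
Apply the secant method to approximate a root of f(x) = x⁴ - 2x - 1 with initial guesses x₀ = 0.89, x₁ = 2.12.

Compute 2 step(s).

f(x) = x⁴ - 2x - 1
x₀ = 0.89, x₁ = 2.12

Secant formula: x_{n+1} = x_n - f(x_n)(x_n - x_{n-1})/(f(x_n) - f(x_{n-1}))

Iteration 1:
  f(0.890000) = -2.152578
  f(2.120000) = 14.959631
  x_2 = 2.120000 - 14.959631×(2.120000 - 0.890000)/(14.959631 - (-2.152578))
       = 1.044724
Iteration 2:
  f(2.120000) = 14.959631
  f(1.044724) = -1.898189
  x_3 = 1.044724 - (-1.898189)×(1.044724 - 2.120000)/(-1.898189 - 14.959631)
       = 1.165800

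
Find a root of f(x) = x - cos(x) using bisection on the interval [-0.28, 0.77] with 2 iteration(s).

f(x) = x - cos(x)
Initial interval: [-0.28, 0.77]

Iteration 1:
  c_1 = (-0.280000 + 0.770000)/2 = 0.245000
  f(c_1) = f(0.245000) = -0.725137
  f(a) × f(c) ≥ 0, new interval: [0.245000, 0.770000]
Iteration 2:
  c_2 = (0.245000 + 0.770000)/2 = 0.507500
  f(c_2) = f(0.507500) = -0.366462
  f(a) × f(c) ≥ 0, new interval: [0.507500, 0.770000]

After 2 iteration(s), the approximation is c_2 = 0.507500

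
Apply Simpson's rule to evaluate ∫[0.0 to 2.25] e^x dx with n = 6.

f(x) = e^x
a = 0.0, b = 2.25, n = 6
h = (b - a)/n = 0.375000

Simpson's rule: (h/3)[f(x₀) + 4f(x₁) + 2f(x₂) + ... + f(xₙ)]

x_0 = 0.0000, f(x_0) = 1.000000, coefficient = 1
x_1 = 0.3750, f(x_1) = 1.454991, coefficient = 4
x_2 = 0.7500, f(x_2) = 2.117000, coefficient = 2
x_3 = 1.1250, f(x_3) = 3.080217, coefficient = 4
x_4 = 1.5000, f(x_4) = 4.481689, coefficient = 2
x_5 = 1.8750, f(x_5) = 6.520819, coefficient = 4
x_6 = 2.2500, f(x_6) = 9.487736, coefficient = 1

I ≈ (0.375000/3) × 67.909224 = 8.488653
Exact value: 8.487736
Error: 0.000917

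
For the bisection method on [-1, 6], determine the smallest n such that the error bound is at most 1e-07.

We need (b-a)/2^n ≤ 1e-07
(6 - (-1))/2^n ≤ 1e-07
7/2^n ≤ 1e-07
2^n ≥ 70000000
n ≥ log₂(70000000) = 26.06
n ≥ 27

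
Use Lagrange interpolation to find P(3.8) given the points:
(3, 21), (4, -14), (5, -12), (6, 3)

Lagrange interpolation formula:
P(x) = Σ yᵢ × Lᵢ(x)
where Lᵢ(x) = Π_{j≠i} (x - xⱼ)/(xᵢ - xⱼ)

L_0(3.8) = (3.8 - 4)/(3 - 4) × (3.8 - 5)/(3 - 5) × (3.8 - 6)/(3 - 6) = 0.088000
L_1(3.8) = (3.8 - 3)/(4 - 3) × (3.8 - 5)/(4 - 5) × (3.8 - 6)/(4 - 6) = 1.056000
L_2(3.8) = (3.8 - 3)/(5 - 3) × (3.8 - 4)/(5 - 4) × (3.8 - 6)/(5 - 6) = -0.176000
L_3(3.8) = (3.8 - 3)/(6 - 3) × (3.8 - 4)/(6 - 4) × (3.8 - 5)/(6 - 5) = 0.032000

P(3.8) = 21×L_0(3.8) + (-14)×L_1(3.8) + (-12)×L_2(3.8) + 3×L_3(3.8)
P(3.8) = -10.728000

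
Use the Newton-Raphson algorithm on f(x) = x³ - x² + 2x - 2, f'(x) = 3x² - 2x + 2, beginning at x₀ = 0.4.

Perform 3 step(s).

f(x) = x³ - x² + 2x - 2
f'(x) = 3x² - 2x + 2
x₀ = 0.4

Newton-Raphson formula: x_{n+1} = x_n - f(x_n)/f'(x_n)

Iteration 1:
  f(0.400000) = -1.296000
  f'(0.400000) = 1.680000
  x_1 = 0.400000 - (-1.296000)/1.680000 = 1.171429
Iteration 2:
  f(1.171429) = 0.578099
  f'(1.171429) = 3.773878
  x_2 = 1.171429 - 0.578099/3.773878 = 1.018244
Iteration 3:
  f(1.018244) = 0.055404
  f'(1.018244) = 3.073975
  x_3 = 1.018244 - 0.055404/3.073975 = 1.000221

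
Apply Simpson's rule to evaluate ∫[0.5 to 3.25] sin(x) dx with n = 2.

f(x) = sin(x)
a = 0.5, b = 3.25, n = 2
h = (b - a)/n = 1.375000

Simpson's rule: (h/3)[f(x₀) + 4f(x₁) + 2f(x₂) + ... + f(xₙ)]

x_0 = 0.5000, f(x_0) = 0.479426, coefficient = 1
x_1 = 1.8750, f(x_1) = 0.954086, coefficient = 4
x_2 = 3.2500, f(x_2) = -0.108195, coefficient = 1

I ≈ (1.375000/3) × 4.187574 = 1.919305
Exact value: 1.871712
Error: 0.047592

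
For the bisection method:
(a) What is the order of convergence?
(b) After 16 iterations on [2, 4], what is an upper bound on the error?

(a) Bisection has linear (order 1) convergence; the error is halved each step.

(b) Error bound = (b-a)/2^n = (4 - 2)/2^{16}
    = 2/2^{16}

(a) 1 (linear); (b) error ≤ 3.05e-05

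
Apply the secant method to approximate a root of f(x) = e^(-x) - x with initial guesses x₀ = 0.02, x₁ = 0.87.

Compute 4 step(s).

f(x) = e^(-x) - x
x₀ = 0.02, x₁ = 0.87

Secant formula: x_{n+1} = x_n - f(x_n)(x_n - x_{n-1})/(f(x_n) - f(x_{n-1}))

Iteration 1:
  f(0.020000) = 0.960199
  f(0.870000) = -0.451048
  x_2 = 0.870000 - (-0.451048)×(0.870000 - 0.020000)/(-0.451048 - 0.960199)
       = 0.598332
Iteration 2:
  f(0.870000) = -0.451048
  f(0.598332) = -0.048604
  x_3 = 0.598332 - (-0.048604)×(0.598332 - 0.870000)/(-0.048604 - (-0.451048))
       = 0.565522
Iteration 3:
  f(0.598332) = -0.048604
  f(0.565522) = 0.002542
  x_4 = 0.565522 - 0.002542×(0.565522 - 0.598332)/(0.002542 - (-0.048604))
       = 0.567152
Iteration 4:
  f(0.565522) = 0.002542
  f(0.567152) = -0.000014
  x_5 = 0.567152 - (-0.000014)×(0.567152 - 0.565522)/(-0.000014 - 0.002542)
       = 0.567143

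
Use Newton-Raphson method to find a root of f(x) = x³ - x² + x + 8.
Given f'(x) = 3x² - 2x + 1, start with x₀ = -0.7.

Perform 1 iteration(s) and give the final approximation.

f(x) = x³ - x² + x + 8
f'(x) = 3x² - 2x + 1
x₀ = -0.7

Newton-Raphson formula: x_{n+1} = x_n - f(x_n)/f'(x_n)

Iteration 1:
  f(-0.700000) = 6.467000
  f'(-0.700000) = 3.870000
  x_1 = -0.700000 - 6.467000/3.870000 = -2.371059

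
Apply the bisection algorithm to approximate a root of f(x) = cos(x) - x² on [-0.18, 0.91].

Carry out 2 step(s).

f(x) = cos(x) - x²
Initial interval: [-0.18, 0.91]

Iteration 1:
  c_1 = (-0.180000 + 0.910000)/2 = 0.365000
  f(c_1) = f(0.365000) = 0.800899
  f(a) × f(c) ≥ 0, new interval: [0.365000, 0.910000]
Iteration 2:
  c_2 = (0.365000 + 0.910000)/2 = 0.637500
  f(c_2) = f(0.637500) = 0.397180
  f(a) × f(c) ≥ 0, new interval: [0.637500, 0.910000]

After 2 iteration(s), the approximation is c_2 = 0.637500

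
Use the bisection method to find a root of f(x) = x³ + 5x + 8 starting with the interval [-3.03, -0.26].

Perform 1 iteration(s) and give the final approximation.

f(x) = x³ + 5x + 8
Initial interval: [-3.03, -0.26]

Iteration 1:
  c_1 = (-3.030000 + (-0.260000))/2 = -1.645000
  f(c_1) = f(-1.645000) = -4.676411
  f(a) × f(c) ≥ 0, new interval: [-1.645000, -0.260000]

After 1 iteration(s), the approximation is c_1 = -1.645000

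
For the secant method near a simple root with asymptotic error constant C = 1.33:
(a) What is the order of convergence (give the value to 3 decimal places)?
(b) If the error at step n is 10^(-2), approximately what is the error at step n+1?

(a) Secant method has superlinear convergence with order φ = (1+√5)/2 ≈ 1.618.
    This means |e_{n+1}| ≈ C|e_n|^1.618.

(b) With |e_n| = 10^(-2) and C = 1.33:
    |e_{n+1}| ≈ 1.33 × (10^(-2))^1.618 = 1.33 × 10^(-3.24)

(a) ≈ 1.618 (golden ratio); (b) |e_{n+1}| ≈ 7.723e-04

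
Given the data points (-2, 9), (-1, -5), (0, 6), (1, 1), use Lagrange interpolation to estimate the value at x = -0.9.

Lagrange interpolation formula:
P(x) = Σ yᵢ × Lᵢ(x)
where Lᵢ(x) = Π_{j≠i} (x - xⱼ)/(xᵢ - xⱼ)

L_0(-0.9) = (-0.9 - (-1))/(-2 - (-1)) × (-0.9 - 0)/(-2 - 0) × (-0.9 - 1)/(-2 - 1) = -0.028500
L_1(-0.9) = (-0.9 - (-2))/(-1 - (-2)) × (-0.9 - 0)/(-1 - 0) × (-0.9 - 1)/(-1 - 1) = 0.940500
L_2(-0.9) = (-0.9 - (-2))/(0 - (-2)) × (-0.9 - (-1))/(0 - (-1)) × (-0.9 - 1)/(0 - 1) = 0.104500
L_3(-0.9) = (-0.9 - (-2))/(1 - (-2)) × (-0.9 - (-1))/(1 - (-1)) × (-0.9 - 0)/(1 - 0) = -0.016500

P(-0.9) = 9×L_0(-0.9) + (-5)×L_1(-0.9) + 6×L_2(-0.9) + 1×L_3(-0.9)
P(-0.9) = -4.348500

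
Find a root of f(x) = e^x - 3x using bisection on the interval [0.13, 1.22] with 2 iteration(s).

f(x) = e^x - 3x
Initial interval: [0.13, 1.22]

Iteration 1:
  c_1 = (0.130000 + 1.220000)/2 = 0.675000
  f(c_1) = f(0.675000) = -0.060967
  f(a) × f(c) < 0, new interval: [0.130000, 0.675000]
Iteration 2:
  c_2 = (0.130000 + 0.675000)/2 = 0.402500
  f(c_2) = f(0.402500) = 0.288059
  f(a) × f(c) ≥ 0, new interval: [0.402500, 0.675000]

After 2 iteration(s), the approximation is c_2 = 0.402500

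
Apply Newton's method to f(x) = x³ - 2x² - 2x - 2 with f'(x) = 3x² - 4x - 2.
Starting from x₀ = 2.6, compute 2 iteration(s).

f(x) = x³ - 2x² - 2x - 2
f'(x) = 3x² - 4x - 2
x₀ = 2.6

Newton-Raphson formula: x_{n+1} = x_n - f(x_n)/f'(x_n)

Iteration 1:
  f(2.600000) = -3.144000
  f'(2.600000) = 7.880000
  x_1 = 2.600000 - (-3.144000)/7.880000 = 2.998985
Iteration 2:
  f(2.998985) = 0.986809
  f'(2.998985) = 12.985790
  x_2 = 2.998985 - 0.986809/12.985790 = 2.922993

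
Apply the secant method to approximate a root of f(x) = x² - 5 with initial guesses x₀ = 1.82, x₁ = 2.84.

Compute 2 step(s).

f(x) = x² - 5
x₀ = 1.82, x₁ = 2.84

Secant formula: x_{n+1} = x_n - f(x_n)(x_n - x_{n-1})/(f(x_n) - f(x_{n-1}))

Iteration 1:
  f(1.820000) = -1.687600
  f(2.840000) = 3.065600
  x_2 = 2.840000 - 3.065600×(2.840000 - 1.820000)/(3.065600 - (-1.687600))
       = 2.182146
Iteration 2:
  f(2.840000) = 3.065600
  f(2.182146) = -0.238239
  x_3 = 2.182146 - (-0.238239)×(2.182146 - 2.840000)/(-0.238239 - 3.065600)
       = 2.229584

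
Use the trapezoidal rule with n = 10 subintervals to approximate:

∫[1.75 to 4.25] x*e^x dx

f(x) = x*e^x
a = 1.75, b = 4.25, n = 10
h = (b - a)/n = 0.250000

Trapezoidal rule: (h/2)[f(x₀) + 2f(x₁) + 2f(x₂) + ... + f(xₙ)]

x_0 = 1.7500, f(x_0) = 10.070555, coefficient = 1
x_1 = 2.0000, f(x_1) = 14.778112, coefficient = 2
x_2 = 2.2500, f(x_2) = 21.347406, coefficient = 2
x_3 = 2.5000, f(x_3) = 30.456235, coefficient = 2
x_4 = 2.7500, f(x_4) = 43.017238, coefficient = 2
x_5 = 3.0000, f(x_5) = 60.256611, coefficient = 2
x_6 = 3.2500, f(x_6) = 83.818605, coefficient = 2
x_7 = 3.5000, f(x_7) = 115.904082, coefficient = 2
x_8 = 3.7500, f(x_8) = 159.454058, coefficient = 2
x_9 = 4.0000, f(x_9) = 218.392600, coefficient = 2
x_10 = 4.2500, f(x_10) = 297.948002, coefficient = 1

I ≈ (0.250000/2) × 1802.868448 = 225.358556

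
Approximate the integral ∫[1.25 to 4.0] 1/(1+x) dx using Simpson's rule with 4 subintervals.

f(x) = 1/(1+x)
a = 1.25, b = 4.0, n = 4
h = (b - a)/n = 0.687500

Simpson's rule: (h/3)[f(x₀) + 4f(x₁) + 2f(x₂) + ... + f(xₙ)]

x_0 = 1.2500, f(x_0) = 0.444444, coefficient = 1
x_1 = 1.9375, f(x_1) = 0.340426, coefficient = 4
x_2 = 2.6250, f(x_2) = 0.275862, coefficient = 2
x_3 = 3.3125, f(x_3) = 0.231884, coefficient = 4
x_4 = 4.0000, f(x_4) = 0.200000, coefficient = 1

I ≈ (0.687500/3) × 3.485407 = 0.798739
Exact value: 0.798508
Error: 0.000231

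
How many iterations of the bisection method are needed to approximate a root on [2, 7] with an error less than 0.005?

We need (b-a)/2^n ≤ 0.005
(7 - 2)/2^n ≤ 0.005
5/2^n ≤ 0.005
2^n ≥ 1000
n ≥ log₂(1000) = 9.97
n ≥ 10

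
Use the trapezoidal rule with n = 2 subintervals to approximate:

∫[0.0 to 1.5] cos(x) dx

f(x) = cos(x)
a = 0.0, b = 1.5, n = 2
h = (b - a)/n = 0.750000

Trapezoidal rule: (h/2)[f(x₀) + 2f(x₁) + 2f(x₂) + ... + f(xₙ)]

x_0 = 0.0000, f(x_0) = 1.000000, coefficient = 1
x_1 = 0.7500, f(x_1) = 0.731689, coefficient = 2
x_2 = 1.5000, f(x_2) = 0.070737, coefficient = 1

I ≈ (0.750000/2) × 2.534115 = 0.950293
Exact value: 0.997495
Error: 0.047202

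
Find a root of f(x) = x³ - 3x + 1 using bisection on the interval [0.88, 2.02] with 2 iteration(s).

f(x) = x³ - 3x + 1
Initial interval: [0.88, 2.02]

Iteration 1:
  c_1 = (0.880000 + 2.020000)/2 = 1.450000
  f(c_1) = f(1.450000) = -0.301375
  f(a) × f(c) ≥ 0, new interval: [1.450000, 2.020000]
Iteration 2:
  c_2 = (1.450000 + 2.020000)/2 = 1.735000
  f(c_2) = f(1.735000) = 1.017740
  f(a) × f(c) < 0, new interval: [1.450000, 1.735000]

After 2 iteration(s), the approximation is c_2 = 1.735000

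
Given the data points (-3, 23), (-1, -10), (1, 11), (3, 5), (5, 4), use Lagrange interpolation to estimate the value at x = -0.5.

Lagrange interpolation formula:
P(x) = Σ yᵢ × Lᵢ(x)
where Lᵢ(x) = Π_{j≠i} (x - xⱼ)/(xᵢ - xⱼ)

L_0(-0.5) = (-0.5 - (-1))/(-3 - (-1)) × (-0.5 - 1)/(-3 - 1) × (-0.5 - 3)/(-3 - 3) × (-0.5 - 5)/(-3 - 5) = -0.037598
L_1(-0.5) = (-0.5 - (-3))/(-1 - (-3)) × (-0.5 - 1)/(-1 - 1) × (-0.5 - 3)/(-1 - 3) × (-0.5 - 5)/(-1 - 5) = 0.751953
L_2(-0.5) = (-0.5 - (-3))/(1 - (-3)) × (-0.5 - (-1))/(1 - (-1)) × (-0.5 - 3)/(1 - 3) × (-0.5 - 5)/(1 - 5) = 0.375977
L_3(-0.5) = (-0.5 - (-3))/(3 - (-3)) × (-0.5 - (-1))/(3 - (-1)) × (-0.5 - 1)/(3 - 1) × (-0.5 - 5)/(3 - 5) = -0.107422
L_4(-0.5) = (-0.5 - (-3))/(5 - (-3)) × (-0.5 - (-1))/(5 - (-1)) × (-0.5 - 1)/(5 - 1) × (-0.5 - 3)/(5 - 3) = 0.017090

P(-0.5) = 23×L_0(-0.5) + (-10)×L_1(-0.5) + 11×L_2(-0.5) + 5×L_3(-0.5) + 4×L_4(-0.5)
P(-0.5) = -4.717285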